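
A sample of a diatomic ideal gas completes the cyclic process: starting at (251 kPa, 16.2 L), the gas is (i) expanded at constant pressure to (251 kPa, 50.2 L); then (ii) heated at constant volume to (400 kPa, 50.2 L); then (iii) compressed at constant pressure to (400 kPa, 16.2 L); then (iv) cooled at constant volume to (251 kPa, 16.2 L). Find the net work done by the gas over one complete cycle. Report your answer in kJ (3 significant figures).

W_net ≈ -5.07 kJ

Constant-volume legs do no work.
W(i) = (251)(50.2 − 16.2) = 8534 J; W(iii) = (400)(16.2 − 50.2) = -13600 J.
W_net = 8534 − 13600 = -5066 J (the counter-clockwise enclosed area).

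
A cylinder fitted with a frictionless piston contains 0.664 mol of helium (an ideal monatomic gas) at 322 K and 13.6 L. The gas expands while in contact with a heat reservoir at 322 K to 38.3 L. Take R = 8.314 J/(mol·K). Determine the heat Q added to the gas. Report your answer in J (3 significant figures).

Isothermal ⇒ ΔU = 0, so Q = W = nRT ln(V₂/V₁).
Q = (0.664)(8.314)(322) ln(38.3/13.6) = 1778 × 1.035 = 1840 J.

Q ≈ 1840 J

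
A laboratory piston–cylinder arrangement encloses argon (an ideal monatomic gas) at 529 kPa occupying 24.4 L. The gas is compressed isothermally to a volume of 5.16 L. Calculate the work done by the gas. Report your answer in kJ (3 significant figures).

Isothermal: W = nRT ln(V₂/V₁) = P₁V₁ ln(V₂/V₁).
P₁V₁ = (529 kPa)(24.4 L) = 12908 J.
W = 12908 × ln(5.16/24.4) = 12908 × -1.554
W_by_gas = -20054 J.

W ≈ -20.1 kJ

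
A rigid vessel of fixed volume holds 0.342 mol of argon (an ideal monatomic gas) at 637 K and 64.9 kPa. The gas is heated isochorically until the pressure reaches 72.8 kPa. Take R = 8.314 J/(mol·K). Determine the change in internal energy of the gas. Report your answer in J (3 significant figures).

ΔU ≈ 331 J

Constant volume ⇒ W = 0, so Q = ΔU = nCᵥΔT with Cᵥ = 3R/2 = 12.47 J/(mol·K).
At constant V, T₂/T₁ = P₂/P₁ ⇒ ΔT = T₁(P₂/P₁ − 1) = 637·(72.8/64.9 − 1) = 77.54 K.
ΔU = (0.342)(12.47)(77.54) = 330.7 J.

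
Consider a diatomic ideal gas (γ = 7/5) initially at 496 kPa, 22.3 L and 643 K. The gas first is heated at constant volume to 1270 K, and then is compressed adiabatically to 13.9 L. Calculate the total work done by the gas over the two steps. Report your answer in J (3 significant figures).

Step 1 (isochoric): W = 0 (constant volume).
After step 1: P = 979.7 kPa (V unchanged).
Step 2 (adiabatic): W = (P₁V₁ − P₂V₂)/(γ−1) = (21846 − 26393)/0.4 = -11368 J.
W_total = 0 − 11368 = -11368 J.

W_total ≈ -11400 J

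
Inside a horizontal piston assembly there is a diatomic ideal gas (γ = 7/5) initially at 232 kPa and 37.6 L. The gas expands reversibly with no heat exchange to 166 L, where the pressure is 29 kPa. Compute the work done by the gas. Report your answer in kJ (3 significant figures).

W ≈ 9.77 kJ

Adiabatic: W = (P₁V₁ − P₂V₂)/(γ − 1) with γ = 7/5.
P₁V₁ = 8723 J, P₂V₂ = 4814 J.
W = (8723 − 4814) / 0.4 = 9773 J.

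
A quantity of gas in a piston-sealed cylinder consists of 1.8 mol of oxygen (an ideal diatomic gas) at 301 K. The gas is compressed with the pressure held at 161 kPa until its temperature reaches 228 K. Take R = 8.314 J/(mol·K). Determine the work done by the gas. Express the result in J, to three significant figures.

Isobaric: W = P ΔV = nR ΔT.
W = (1.8)(8.314)(228 − 301) = -1092 J.

W ≈ -1090 J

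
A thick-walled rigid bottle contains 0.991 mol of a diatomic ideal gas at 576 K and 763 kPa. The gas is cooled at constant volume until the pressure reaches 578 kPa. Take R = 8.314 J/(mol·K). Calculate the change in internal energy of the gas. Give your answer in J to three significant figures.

ΔU ≈ -2880 J

Constant volume ⇒ W = 0, so Q = ΔU = nCᵥΔT with Cᵥ = 5R/2 = 20.79 J/(mol·K).
At constant V, T₂/T₁ = P₂/P₁ ⇒ ΔT = T₁(P₂/P₁ − 1) = 576·(578/763 − 1) = -139.7 K.
ΔU = (0.991)(20.79)(-139.7) = -2877 J.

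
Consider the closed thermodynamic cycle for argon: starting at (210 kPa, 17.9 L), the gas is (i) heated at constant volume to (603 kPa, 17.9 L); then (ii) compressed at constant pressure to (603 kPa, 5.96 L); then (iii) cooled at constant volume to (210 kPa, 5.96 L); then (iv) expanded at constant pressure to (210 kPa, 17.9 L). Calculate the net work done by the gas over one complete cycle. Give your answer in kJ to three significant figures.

Constant-volume legs do no work.
W(ii) = (603)(5.96 − 17.9) = -7200 J; W(iv) = (210)(17.9 − 5.96) = 2507 J.
W_net = -7200 + 2507 = -4692 J (the counter-clockwise enclosed area).

W_net ≈ -4.69 kJ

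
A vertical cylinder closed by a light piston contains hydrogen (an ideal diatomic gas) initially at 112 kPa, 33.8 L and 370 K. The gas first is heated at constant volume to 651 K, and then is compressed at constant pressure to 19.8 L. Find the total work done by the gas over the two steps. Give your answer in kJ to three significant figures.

Step 1 (isochoric): W = 0 (constant volume).
After step 1: P = 197.1 kPa (V unchanged).
Step 2 (isobaric): W = PΔV = (197.1 kPa)(19.8 − 33.8 L) = -2759 J.
W_total = 0 − 2759 = -2759 J.

W_total ≈ -2.76 kJ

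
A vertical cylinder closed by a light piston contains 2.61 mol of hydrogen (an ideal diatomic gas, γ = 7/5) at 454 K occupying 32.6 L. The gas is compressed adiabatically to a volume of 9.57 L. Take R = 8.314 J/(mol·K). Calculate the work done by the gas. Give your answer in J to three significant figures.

W ≈ -15600 J

Adiabatic: TV^(γ−1) = const with γ = 7/5.
T₂ = T₁ (V₁/V₂)^(γ−1) = 454 × (32.6/9.57)^0.4 = 454 × 1.633 = 741.3 K.
W_by = nCᵥ(T₁ − T₂) = (2.61)(20.79)(454 − 741.3) = -15584 J.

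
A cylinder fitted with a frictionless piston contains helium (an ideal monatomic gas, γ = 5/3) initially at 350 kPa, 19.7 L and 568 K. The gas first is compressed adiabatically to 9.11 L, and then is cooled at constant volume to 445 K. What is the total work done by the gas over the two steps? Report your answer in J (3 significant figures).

Step 1 (adiabatic): W = (P₁V₁ − P₂V₂)/(γ−1) = (6895 − 11530)/0.667 = -6953 J.
Step 2 (isochoric): W = 0 (constant volume).
W_total = -6953 + 0 = -6953 J.

W_total ≈ -6950 J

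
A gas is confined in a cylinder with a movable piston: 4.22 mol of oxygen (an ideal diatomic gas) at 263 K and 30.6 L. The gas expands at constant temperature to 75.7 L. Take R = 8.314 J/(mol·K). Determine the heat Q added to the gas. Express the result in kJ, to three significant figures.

Q ≈ 8.36 kJ

Isothermal ⇒ ΔU = 0, so Q = W = nRT ln(V₂/V₁).
Q = (4.22)(8.314)(263) ln(75.7/30.6) = 9227 × 0.9058 = 8358 J.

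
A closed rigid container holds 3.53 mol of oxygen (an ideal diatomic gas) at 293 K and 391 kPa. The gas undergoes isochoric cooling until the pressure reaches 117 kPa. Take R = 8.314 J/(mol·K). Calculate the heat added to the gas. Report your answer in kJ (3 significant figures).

Q ≈ -15.1 kJ

Constant volume ⇒ W = 0, so Q = ΔU = nCᵥΔT with Cᵥ = 5R/2 = 20.79 J/(mol·K).
At constant V, T₂/T₁ = P₂/P₁ ⇒ ΔT = T₁(P₂/P₁ − 1) = 293·(117/391 − 1) = -205.3 K.
ΔU = (3.53)(20.79)(-205.3) = -15065 J.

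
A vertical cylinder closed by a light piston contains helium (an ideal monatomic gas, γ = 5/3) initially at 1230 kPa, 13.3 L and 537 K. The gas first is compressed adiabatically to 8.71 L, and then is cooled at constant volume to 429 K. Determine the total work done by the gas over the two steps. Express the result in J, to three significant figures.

W_total ≈ -8000 J

Step 1 (adiabatic): W = (P₁V₁ − P₂V₂)/(γ−1) = (16359 − 21693)/0.667 = -8000 J.
Step 2 (isochoric): W = 0 (constant volume).
W_total = -8000 + 0 = -8000 J.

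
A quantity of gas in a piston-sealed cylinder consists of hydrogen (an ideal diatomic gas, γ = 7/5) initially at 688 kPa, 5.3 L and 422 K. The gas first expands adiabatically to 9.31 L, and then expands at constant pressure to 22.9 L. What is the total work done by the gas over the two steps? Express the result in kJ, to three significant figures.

W_total ≈ 6.09 kJ

Step 1 (adiabatic): W = (P₁V₁ − P₂V₂)/(γ−1) = (3646 − 2911)/0.4 = 1839 J.
After step 1: P = 312.6 kPa, V = 9.31 L, T = 336.9 K.
Step 2 (isobaric): W = PΔV = (312.6 kPa)(22.9 − 9.31 L) = 4249 J.
W_total = 1839 + 4249 = 6088 J.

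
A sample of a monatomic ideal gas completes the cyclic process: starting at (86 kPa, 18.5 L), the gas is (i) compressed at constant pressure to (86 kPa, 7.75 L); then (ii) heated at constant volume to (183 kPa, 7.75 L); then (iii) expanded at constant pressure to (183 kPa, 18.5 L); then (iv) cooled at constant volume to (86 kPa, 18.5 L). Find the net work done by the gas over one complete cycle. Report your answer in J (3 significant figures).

Constant-volume legs do no work.
W(i) = (86)(7.75 − 18.5) = -924.5 J; W(iii) = (183)(18.5 − 7.75) = 1967 J.
W_net = -924.5 + 1967 = 1043 J (the clockwise enclosed area).

W_net ≈ 1040 J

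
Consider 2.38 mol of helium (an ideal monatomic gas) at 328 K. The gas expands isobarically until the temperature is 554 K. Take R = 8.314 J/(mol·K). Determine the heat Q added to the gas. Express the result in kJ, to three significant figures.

Isobaric: W = nRΔT = (2.38)(8.314)(226) = 4472 J.
ΔU = nCᵥΔT with Cᵥ = 3R/2: ΔU = (2.38)(12.47)(226) = 6708 J.
Q = ΔU + W = 6708 + 4472 = 11180 J.

Q ≈ 11.2 kJ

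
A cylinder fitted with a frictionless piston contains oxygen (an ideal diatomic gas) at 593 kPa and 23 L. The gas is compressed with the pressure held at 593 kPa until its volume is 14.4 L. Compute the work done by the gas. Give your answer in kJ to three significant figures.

W ≈ -5.10 kJ

Isobaric: W = P ΔV.
W = (593 kPa)(14.4 − 23 L) = (593)(-8.6) = -5100 J.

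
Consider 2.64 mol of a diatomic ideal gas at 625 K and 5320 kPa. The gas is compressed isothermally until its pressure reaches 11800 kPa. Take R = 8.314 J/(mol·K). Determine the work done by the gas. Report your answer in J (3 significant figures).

W ≈ -10900 J

Isothermal process: W = nRT ln(V₂/V₁) = nRT ln(P₁/P₂).
W = (2.64)(8.314)(625) × ln(5320/11800)
  = 13718 × ln(0.4508) = 13718 × -0.7966
W_by_gas = -10928 J.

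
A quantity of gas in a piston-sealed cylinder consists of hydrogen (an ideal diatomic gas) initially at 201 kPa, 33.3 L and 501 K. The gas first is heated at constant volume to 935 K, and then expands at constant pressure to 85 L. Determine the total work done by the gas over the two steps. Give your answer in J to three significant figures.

W_total ≈ 19400 J

Step 1 (isochoric): W = 0 (constant volume).
After step 1: P = 375.1 kPa (V unchanged).
Step 2 (isobaric): W = PΔV = (375.1 kPa)(85 − 33.3 L) = 19394 J.
W_total = 0 + 19394 = 19394 J.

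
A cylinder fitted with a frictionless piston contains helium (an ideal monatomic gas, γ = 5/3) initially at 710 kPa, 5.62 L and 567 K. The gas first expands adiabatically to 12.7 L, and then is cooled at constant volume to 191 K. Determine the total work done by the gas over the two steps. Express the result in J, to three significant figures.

W_total ≈ 2510 J

Step 1 (adiabatic): W = (P₁V₁ − P₂V₂)/(γ−1) = (3990 − 2317)/0.667 = 2510 J.
Step 2 (isochoric): W = 0 (constant volume).
W_total = 2510 + 0 = 2510 J.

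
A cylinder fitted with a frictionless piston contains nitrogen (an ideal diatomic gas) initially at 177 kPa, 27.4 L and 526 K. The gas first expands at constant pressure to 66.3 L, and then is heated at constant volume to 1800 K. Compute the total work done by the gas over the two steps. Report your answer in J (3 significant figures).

Step 1 (isobaric): W = PΔV = (177 kPa)(66.3 − 27.4 L) = 6885 J.
Step 2 (isochoric): W = 0 (constant volume).
W_total = 6885 + 0 = 6885 J.

W_total ≈ 6890 J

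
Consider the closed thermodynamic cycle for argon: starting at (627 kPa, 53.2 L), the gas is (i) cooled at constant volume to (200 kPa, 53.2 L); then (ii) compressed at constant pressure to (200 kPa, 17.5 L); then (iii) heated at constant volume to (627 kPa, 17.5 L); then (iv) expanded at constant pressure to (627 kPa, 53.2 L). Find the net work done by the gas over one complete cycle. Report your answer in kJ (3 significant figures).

W_net ≈ 15.2 kJ

Constant-volume legs do no work.
W(ii) = (200)(17.5 − 53.2) = -7140 J; W(iv) = (627)(53.2 − 17.5) = 22384 J.
W_net = -7140 + 22384 = 15244 J (the clockwise enclosed area).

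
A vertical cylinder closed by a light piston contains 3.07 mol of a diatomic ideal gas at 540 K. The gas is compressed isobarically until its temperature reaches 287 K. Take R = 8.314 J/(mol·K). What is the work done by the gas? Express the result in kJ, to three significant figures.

Isobaric: W = P ΔV = nR ΔT.
W = (3.07)(8.314)(287 − 540) = -6458 J.

W ≈ -6.46 kJ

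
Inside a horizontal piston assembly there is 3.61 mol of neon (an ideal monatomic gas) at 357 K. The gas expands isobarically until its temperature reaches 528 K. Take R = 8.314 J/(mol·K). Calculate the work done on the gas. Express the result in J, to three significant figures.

Isobaric: W = P ΔV = nR ΔT.
W = (3.61)(8.314)(528 − 357) = 5132 J.
Work on gas = −W_by = -5132 J.

W ≈ -5130 J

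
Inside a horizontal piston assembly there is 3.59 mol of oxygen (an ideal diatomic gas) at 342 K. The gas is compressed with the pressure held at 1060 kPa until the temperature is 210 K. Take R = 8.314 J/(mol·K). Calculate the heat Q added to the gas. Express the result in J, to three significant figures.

Isobaric: W = nRΔT = (3.59)(8.314)(-132) = -3940 J.
ΔU = nCᵥΔT with Cᵥ = 5R/2: ΔU = (3.59)(20.79)(-132) = -9850 J.
Q = ΔU + W = -9850 − 3940 = -13789 J.

Q ≈ -13800 J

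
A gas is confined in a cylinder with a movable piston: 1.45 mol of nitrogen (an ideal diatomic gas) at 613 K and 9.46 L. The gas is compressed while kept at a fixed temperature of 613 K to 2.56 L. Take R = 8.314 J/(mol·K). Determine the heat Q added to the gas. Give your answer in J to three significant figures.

Isothermal ⇒ ΔU = 0, so Q = W = nRT ln(V₂/V₁).
Q = (1.45)(8.314)(613) ln(2.56/9.46) = 7390 × -1.307 = -9659 J.

Q ≈ -9660 J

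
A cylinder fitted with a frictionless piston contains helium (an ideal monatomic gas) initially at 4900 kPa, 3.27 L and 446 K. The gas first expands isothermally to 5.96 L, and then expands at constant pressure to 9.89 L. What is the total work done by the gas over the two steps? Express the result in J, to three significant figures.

W_total ≈ 20200 J

Step 1 (isothermal): W = P₁V₁ ln(V₂/V₁) = (16023) ln(5.96/3.27) = 9618 J.
After step 1: P = 2688 kPa, V = 5.96 L, T = 446 K.
Step 2 (isobaric): W = PΔV = (2688 kPa)(9.89 − 5.96 L) = 10566 J.
W_total = 9618 + 10566 = 20184 J.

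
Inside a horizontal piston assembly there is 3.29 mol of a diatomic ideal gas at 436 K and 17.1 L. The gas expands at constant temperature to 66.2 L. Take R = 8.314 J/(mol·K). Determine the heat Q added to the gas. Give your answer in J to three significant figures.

Isothermal ⇒ ΔU = 0, so Q = W = nRT ln(V₂/V₁).
Q = (3.29)(8.314)(436) ln(66.2/17.1) = 11926 × 1.354 = 16143 J.

Q ≈ 16100 J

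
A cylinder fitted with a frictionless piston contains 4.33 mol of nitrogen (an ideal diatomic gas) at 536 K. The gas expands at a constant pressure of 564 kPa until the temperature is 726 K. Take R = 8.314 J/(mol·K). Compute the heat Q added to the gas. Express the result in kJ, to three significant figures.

Isobaric: W = nRΔT = (4.33)(8.314)(190) = 6840 J.
ΔU = nCᵥΔT with Cᵥ = 5R/2: ΔU = (4.33)(20.79)(190) = 17100 J.
Q = ΔU + W = 17100 + 6840 = 23940 J.

Q ≈ 23.9 kJ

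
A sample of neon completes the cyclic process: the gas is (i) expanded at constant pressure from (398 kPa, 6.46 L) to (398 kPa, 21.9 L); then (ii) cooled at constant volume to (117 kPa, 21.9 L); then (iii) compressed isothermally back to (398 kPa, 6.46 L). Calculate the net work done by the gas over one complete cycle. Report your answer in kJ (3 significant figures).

W_net ≈ 3.02 kJ

Leg (i): W = PΔV = (398)(21.9 − 6.46) = 6145 J.
Leg (ii): W = 0.
Leg (iii): W = PᵢVᵢ ln(V_f/Vᵢ) = (2562) ln(6.46/21.9) = -3128 J.
W_net = 6145 − 3128 = 3017 J.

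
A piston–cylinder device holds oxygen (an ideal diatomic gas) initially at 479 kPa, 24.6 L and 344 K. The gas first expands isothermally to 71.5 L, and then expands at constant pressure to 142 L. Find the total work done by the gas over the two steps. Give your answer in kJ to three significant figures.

W_total ≈ 24.2 kJ

Step 1 (isothermal): W = P₁V₁ ln(V₂/V₁) = (11783) ln(71.5/24.6) = 12572 J.
After step 1: P = 164.8 kPa, V = 71.5 L, T = 344 K.
Step 2 (isobaric): W = PΔV = (164.8 kPa)(142 − 71.5 L) = 11619 J.
W_total = 12572 + 11619 = 24191 J.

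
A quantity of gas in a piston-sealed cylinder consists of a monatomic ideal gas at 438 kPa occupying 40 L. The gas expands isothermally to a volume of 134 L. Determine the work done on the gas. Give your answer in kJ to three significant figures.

W ≈ -21.2 kJ

Isothermal: W = nRT ln(V₂/V₁) = P₁V₁ ln(V₂/V₁).
P₁V₁ = (438 kPa)(40 L) = 17520 J.
W = 17520 × ln(134/40) = 17520 × 1.209
W_by_gas = 21181 J; work on gas = −W_by = -21181 J.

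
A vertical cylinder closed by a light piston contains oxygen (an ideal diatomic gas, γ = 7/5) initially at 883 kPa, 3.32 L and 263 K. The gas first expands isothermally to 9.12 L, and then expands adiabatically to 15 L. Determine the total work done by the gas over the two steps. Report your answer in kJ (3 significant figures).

W_total ≈ 4.29 kJ

Step 1 (isothermal): W = P₁V₁ ln(V₂/V₁) = (2932) ln(9.12/3.32) = 2962 J.
After step 1: P = 321.4 kPa, V = 9.12 L, T = 263 K.
Step 2 (adiabatic): W = (P₁V₁ − P₂V₂)/(γ−1) = (2932 − 2402)/0.4 = 1323 J.
W_total = 2962 + 1323 = 4285 J.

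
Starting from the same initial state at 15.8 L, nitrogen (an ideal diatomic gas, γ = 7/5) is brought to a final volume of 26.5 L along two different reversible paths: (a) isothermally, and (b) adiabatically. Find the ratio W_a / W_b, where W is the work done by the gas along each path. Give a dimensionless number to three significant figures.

Path (a) isothermal: W = P₁V₁ ln(V₂/V₁) → W_a/(P₁V₁) = 0.5171.
Path (b) adiabatic: W = P₁V₁(1 − (V₁/V₂)^(γ−1))/(γ−1) → W_b/(P₁V₁) = 0.4672.
W_a / W_b = 0.5171 / 0.4672 = 1.107.

W_a / W_b ≈ 1.11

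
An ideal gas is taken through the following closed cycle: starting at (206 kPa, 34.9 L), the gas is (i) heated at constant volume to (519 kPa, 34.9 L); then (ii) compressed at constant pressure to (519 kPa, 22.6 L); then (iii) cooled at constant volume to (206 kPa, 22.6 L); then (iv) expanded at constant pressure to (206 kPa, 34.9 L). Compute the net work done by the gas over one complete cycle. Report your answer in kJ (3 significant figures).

Constant-volume legs do no work.
W(ii) = (519)(22.6 − 34.9) = -6384 J; W(iv) = (206)(34.9 − 22.6) = 2534 J.
W_net = -6384 + 2534 = -3850 J (the counter-clockwise enclosed area).

W_net ≈ -3.85 kJ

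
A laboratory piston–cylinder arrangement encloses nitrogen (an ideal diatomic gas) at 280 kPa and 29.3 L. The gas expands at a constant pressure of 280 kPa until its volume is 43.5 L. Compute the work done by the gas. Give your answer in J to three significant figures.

Isobaric: W = P ΔV.
W = (280 kPa)(43.5 − 29.3 L) = (280)(14.2) = 3976 J.

W ≈ 3980 J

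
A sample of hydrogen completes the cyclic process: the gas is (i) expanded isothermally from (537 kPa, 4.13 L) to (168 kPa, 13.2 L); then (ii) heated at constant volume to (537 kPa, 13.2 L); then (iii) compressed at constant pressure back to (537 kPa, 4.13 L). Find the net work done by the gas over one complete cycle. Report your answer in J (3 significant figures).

W_net ≈ -2290 J

Leg (i): W = PᵢVᵢ ln(V_f/Vᵢ) = (2218) ln(13.2/4.13) = 2577 J.
Leg (ii): W = 0.
Leg (iii): W = PΔV = (537)(4.13 − 13.2) = -4871 J.
W_net = 2577 − 4871 = -2294 J.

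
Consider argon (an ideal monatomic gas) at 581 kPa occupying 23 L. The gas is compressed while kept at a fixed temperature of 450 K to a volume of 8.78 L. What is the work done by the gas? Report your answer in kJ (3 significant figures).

Isothermal: W = nRT ln(V₂/V₁) = P₁V₁ ln(V₂/V₁).
P₁V₁ = (581 kPa)(23 L) = 13363 J.
W = 13363 × ln(8.78/23) = 13363 × -0.963
W_by_gas = -12869 J.

W ≈ -12.9 kJ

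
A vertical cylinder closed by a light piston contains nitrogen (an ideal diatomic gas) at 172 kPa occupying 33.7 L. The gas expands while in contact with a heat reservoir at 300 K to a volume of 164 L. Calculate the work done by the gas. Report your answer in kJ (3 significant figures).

Isothermal: W = nRT ln(V₂/V₁) = P₁V₁ ln(V₂/V₁).
P₁V₁ = (172 kPa)(33.7 L) = 5796 J.
W = 5796 × ln(164/33.7) = 5796 × 1.582
W_by_gas = 9172 J.

W ≈ 9.17 kJ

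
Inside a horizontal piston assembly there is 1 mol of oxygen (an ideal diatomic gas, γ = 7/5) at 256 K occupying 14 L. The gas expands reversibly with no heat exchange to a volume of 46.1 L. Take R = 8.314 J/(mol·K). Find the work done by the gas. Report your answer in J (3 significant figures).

W ≈ 2020 J

Adiabatic: TV^(γ−1) = const with γ = 7/5.
T₂ = T₁ (V₁/V₂)^(γ−1) = 256 × (14/46.1)^0.4 = 256 × 0.6208 = 158.9 K.
W_by = nCᵥ(T₁ − T₂) = (1)(20.79)(256 − 158.9) = 2018 J.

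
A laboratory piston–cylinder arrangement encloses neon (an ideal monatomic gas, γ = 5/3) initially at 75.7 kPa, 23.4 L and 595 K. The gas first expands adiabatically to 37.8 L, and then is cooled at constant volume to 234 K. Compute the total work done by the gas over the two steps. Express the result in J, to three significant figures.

W_total ≈ 727 J

Step 1 (adiabatic): W = (P₁V₁ − P₂V₂)/(γ−1) = (1771 − 1287)/0.667 = 727.1 J.
Step 2 (isochoric): W = 0 (constant volume).
W_total = 727.1 + 0 = 727.1 J.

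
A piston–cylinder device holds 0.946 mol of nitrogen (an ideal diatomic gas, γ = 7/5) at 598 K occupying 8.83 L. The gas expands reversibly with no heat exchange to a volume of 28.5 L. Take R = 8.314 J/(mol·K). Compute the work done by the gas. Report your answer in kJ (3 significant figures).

W ≈ 4.40 kJ

Adiabatic: TV^(γ−1) = const with γ = 7/5.
T₂ = T₁ (V₁/V₂)^(γ−1) = 598 × (8.83/28.5)^0.4 = 598 × 0.6258 = 374.2 K.
W_by = nCᵥ(T₁ − T₂) = (0.946)(20.79)(598 − 374.2) = 4400 J.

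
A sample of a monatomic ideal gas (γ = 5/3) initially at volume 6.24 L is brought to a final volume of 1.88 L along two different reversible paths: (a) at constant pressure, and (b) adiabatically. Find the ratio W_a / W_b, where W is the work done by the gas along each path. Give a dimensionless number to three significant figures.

Path (a) isobaric: W = P₁(V₂ − V₁) → W_a/(P₁V₁) = -0.6987.
Path (b) adiabatic: W = P₁V₁(1 − (V₁/V₂)^(γ−1))/(γ−1) → W_b/(P₁V₁) = -1.838.
W_a / W_b = -0.6987 / -1.838 = 0.3802.

W_a / W_b ≈ 0.380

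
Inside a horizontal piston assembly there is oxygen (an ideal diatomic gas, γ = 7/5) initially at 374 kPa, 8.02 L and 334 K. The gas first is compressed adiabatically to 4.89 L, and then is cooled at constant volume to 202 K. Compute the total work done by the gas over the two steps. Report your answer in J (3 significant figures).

Step 1 (adiabatic): W = (P₁V₁ − P₂V₂)/(γ−1) = (2999 − 3656)/0.4 = -1641 J.
Step 2 (isochoric): W = 0 (constant volume).
W_total = -1641 + 0 = -1641 J.

W_total ≈ -1640 J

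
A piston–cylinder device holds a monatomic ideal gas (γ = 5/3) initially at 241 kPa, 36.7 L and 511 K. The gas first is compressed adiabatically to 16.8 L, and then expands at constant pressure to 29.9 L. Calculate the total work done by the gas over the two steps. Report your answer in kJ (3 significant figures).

Step 1 (adiabatic): W = (P₁V₁ − P₂V₂)/(γ−1) = (8845 − 14891)/0.667 = -9069 J.
After step 1: P = 886.4 kPa, V = 16.8 L, T = 860.3 K.
Step 2 (isobaric): W = PΔV = (886.4 kPa)(29.9 − 16.8 L) = 11611 J.
W_total = -9069 + 11611 = 2542 J.

W_total ≈ 2.54 kJ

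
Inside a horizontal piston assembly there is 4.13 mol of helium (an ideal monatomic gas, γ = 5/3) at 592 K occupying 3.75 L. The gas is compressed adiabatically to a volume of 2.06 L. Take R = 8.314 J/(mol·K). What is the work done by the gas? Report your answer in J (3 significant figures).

W ≈ -15000 J

Adiabatic: TV^(γ−1) = const with γ = 5/3.
T₂ = T₁ (V₁/V₂)^(γ−1) = 592 × (3.75/2.06)^0.667 = 592 × 1.491 = 882.6 K.
W_by = nCᵥ(T₁ − T₂) = (4.13)(12.47)(592 − 882.6) = -14967 J.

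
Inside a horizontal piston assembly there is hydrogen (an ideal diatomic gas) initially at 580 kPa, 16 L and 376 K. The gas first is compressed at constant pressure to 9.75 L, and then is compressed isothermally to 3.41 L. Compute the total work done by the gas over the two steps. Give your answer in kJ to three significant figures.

W_total ≈ -9.57 kJ

Step 1 (isobaric): W = PΔV = (580 kPa)(9.75 − 16 L) = -3625 J.
After step 1: P = 580 kPa, V = 9.75 L, T = 229.1 K.
Step 2 (isothermal): W = P₁V₁ ln(V₂/V₁) = (5655) ln(3.41/9.75) = -5941 J.
W_total = -3625 − 5941 = -9566 J.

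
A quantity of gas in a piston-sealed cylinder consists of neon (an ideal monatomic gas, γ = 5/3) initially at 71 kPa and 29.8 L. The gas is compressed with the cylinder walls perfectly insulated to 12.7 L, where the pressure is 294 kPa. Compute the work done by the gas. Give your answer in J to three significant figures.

W ≈ -2430 J

Adiabatic: W = (P₁V₁ − P₂V₂)/(γ − 1) with γ = 5/3.
P₁V₁ = 2116 J, P₂V₂ = 3734 J.
W = (2116 − 3734) / 0.6667 = -2427 J.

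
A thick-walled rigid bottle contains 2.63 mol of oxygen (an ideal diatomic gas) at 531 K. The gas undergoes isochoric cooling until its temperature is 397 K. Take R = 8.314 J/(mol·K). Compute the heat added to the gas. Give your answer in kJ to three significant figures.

Q ≈ -7.33 kJ

Constant volume ⇒ W = 0, so Q = ΔU = nCᵥΔT with Cᵥ = 5R/2 = 20.79 J/(mol·K).
ΔU = (2.63)(20.79)(397 − 531) = -7325 J.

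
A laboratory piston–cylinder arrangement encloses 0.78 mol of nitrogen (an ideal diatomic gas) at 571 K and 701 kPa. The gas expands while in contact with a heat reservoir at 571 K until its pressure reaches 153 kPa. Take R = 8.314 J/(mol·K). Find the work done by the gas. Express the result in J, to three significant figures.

W ≈ 5640 J

Isothermal process: W = nRT ln(V₂/V₁) = nRT ln(P₁/P₂).
W = (0.78)(8.314)(571) × ln(701/153)
  = 3703 × ln(4.582) = 3703 × 1.522
W_by_gas = 5636 J.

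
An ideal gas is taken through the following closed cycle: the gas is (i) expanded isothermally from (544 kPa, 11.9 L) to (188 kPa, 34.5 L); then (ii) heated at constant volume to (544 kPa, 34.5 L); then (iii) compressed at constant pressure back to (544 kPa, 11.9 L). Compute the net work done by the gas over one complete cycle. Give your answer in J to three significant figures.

Leg (i): W = PᵢVᵢ ln(V_f/Vᵢ) = (6474) ln(34.5/11.9) = 6891 J.
Leg (ii): W = 0.
Leg (iii): W = PΔV = (544)(11.9 − 34.5) = -12294 J.
W_net = 6891 − 12294 = -5404 J.

W_net ≈ -5400 J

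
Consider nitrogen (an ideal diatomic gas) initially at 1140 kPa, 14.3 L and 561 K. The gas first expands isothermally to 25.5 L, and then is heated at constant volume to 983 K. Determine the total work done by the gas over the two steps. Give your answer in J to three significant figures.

W_total ≈ 9430 J

Step 1 (isothermal): W = P₁V₁ ln(V₂/V₁) = (16302) ln(25.5/14.3) = 9429 J.
Step 2 (isochoric): W = 0 (constant volume).
W_total = 9429 + 0 = 9429 J.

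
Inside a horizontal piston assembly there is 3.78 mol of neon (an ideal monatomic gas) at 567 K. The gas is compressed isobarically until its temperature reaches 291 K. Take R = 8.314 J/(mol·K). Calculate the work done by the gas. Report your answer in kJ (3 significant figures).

W ≈ -8.67 kJ

Isobaric: W = P ΔV = nR ΔT.
W = (3.78)(8.314)(291 − 567) = -8674 J.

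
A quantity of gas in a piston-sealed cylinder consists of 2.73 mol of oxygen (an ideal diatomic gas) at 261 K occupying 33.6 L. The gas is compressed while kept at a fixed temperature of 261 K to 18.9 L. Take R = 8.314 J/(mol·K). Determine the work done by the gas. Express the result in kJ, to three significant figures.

W ≈ -3.41 kJ

Isothermal: W = nRT ln(V₂/V₁).
W = (2.73)(8.314)(261) × ln(18.9/33.6)
  = 5924 × -0.5754
W_by_gas = -3408 J.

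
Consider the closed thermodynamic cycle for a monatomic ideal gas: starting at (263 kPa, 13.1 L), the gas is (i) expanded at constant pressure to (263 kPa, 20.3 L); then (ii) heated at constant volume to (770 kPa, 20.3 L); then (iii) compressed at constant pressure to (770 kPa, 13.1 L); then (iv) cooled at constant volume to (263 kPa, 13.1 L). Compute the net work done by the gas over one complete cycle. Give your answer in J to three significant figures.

W_net ≈ -3650 J

Constant-volume legs do no work.
W(i) = (263)(20.3 − 13.1) = 1894 J; W(iii) = (770)(13.1 − 20.3) = -5544 J.
W_net = 1894 − 5544 = -3650 J (the counter-clockwise enclosed area).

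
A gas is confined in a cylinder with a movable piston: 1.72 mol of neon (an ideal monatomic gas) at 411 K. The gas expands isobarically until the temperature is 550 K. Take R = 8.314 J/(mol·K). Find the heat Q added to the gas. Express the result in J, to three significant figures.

Isobaric: W = nRΔT = (1.72)(8.314)(139) = 1988 J.
ΔU = nCᵥΔT with Cᵥ = 3R/2: ΔU = (1.72)(12.47)(139) = 2982 J.
Q = ΔU + W = 2982 + 1988 = 4969 J.

Q ≈ 4970 J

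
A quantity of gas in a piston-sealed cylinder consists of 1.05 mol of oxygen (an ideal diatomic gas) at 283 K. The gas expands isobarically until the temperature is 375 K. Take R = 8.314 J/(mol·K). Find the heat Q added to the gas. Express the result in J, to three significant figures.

Q ≈ 2810 J

Isobaric: W = nRΔT = (1.05)(8.314)(92) = 803.1 J.
ΔU = nCᵥΔT with Cᵥ = 5R/2: ΔU = (1.05)(20.79)(92) = 2008 J.
Q = ΔU + W = 2008 + 803.1 = 2811 J.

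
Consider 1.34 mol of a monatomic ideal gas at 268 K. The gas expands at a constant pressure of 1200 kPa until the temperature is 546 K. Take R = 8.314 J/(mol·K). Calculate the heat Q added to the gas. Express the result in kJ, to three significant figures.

Isobaric: W = nRΔT = (1.34)(8.314)(278) = 3097 J.
ΔU = nCᵥΔT with Cᵥ = 3R/2: ΔU = (1.34)(12.47)(278) = 4646 J.
Q = ΔU + W = 4646 + 3097 = 7743 J.

Q ≈ 7.74 kJ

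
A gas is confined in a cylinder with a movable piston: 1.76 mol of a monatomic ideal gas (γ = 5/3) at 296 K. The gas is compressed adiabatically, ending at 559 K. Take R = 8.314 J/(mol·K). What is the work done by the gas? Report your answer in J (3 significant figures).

W ≈ -5770 J

Adiabatic ⇒ Q = 0, so W_by = −ΔU = nCᵥ(T₁ − T₂).
Cᵥ = 3R/2 = 12.47 J/(mol·K).
W = (1.76)(12.47)(296 − 559) = -5773 J.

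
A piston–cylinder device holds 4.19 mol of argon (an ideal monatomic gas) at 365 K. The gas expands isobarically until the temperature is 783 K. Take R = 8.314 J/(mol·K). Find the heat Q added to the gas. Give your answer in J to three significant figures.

Isobaric: W = nRΔT = (4.19)(8.314)(418) = 14561 J.
ΔU = nCᵥΔT with Cᵥ = 3R/2: ΔU = (4.19)(12.47)(418) = 21842 J.
Q = ΔU + W = 21842 + 14561 = 36403 J.

Q ≈ 36400 J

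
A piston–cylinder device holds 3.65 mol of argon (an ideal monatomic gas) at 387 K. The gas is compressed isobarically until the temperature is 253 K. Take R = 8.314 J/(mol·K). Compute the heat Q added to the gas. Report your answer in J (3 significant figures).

Q ≈ -10200 J

Isobaric: W = nRΔT = (3.65)(8.314)(-134) = -4066 J.
ΔU = nCᵥΔT with Cᵥ = 3R/2: ΔU = (3.65)(12.47)(-134) = -6100 J.
Q = ΔU + W = -6100 − 4066 = -10166 J.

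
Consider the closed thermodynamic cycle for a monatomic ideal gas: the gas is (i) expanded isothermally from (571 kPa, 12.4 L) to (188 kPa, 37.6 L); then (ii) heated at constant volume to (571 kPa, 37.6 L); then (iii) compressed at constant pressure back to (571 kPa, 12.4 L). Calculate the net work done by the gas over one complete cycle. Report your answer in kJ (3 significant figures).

W_net ≈ -6.53 kJ

Leg (i): W = PᵢVᵢ ln(V_f/Vᵢ) = (7080) ln(37.6/12.4) = 7854 J.
Leg (ii): W = 0.
Leg (iii): W = PΔV = (571)(12.4 − 37.6) = -14389 J.
W_net = 7854 − 14389 = -6535 J.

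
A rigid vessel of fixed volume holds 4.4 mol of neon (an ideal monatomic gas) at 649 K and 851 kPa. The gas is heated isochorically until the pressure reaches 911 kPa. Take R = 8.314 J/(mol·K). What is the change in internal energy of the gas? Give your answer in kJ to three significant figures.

ΔU ≈ 2.51 kJ

Constant volume ⇒ W = 0, so Q = ΔU = nCᵥΔT with Cᵥ = 3R/2 = 12.47 J/(mol·K).
At constant V, T₂/T₁ = P₂/P₁ ⇒ ΔT = T₁(P₂/P₁ − 1) = 649·(911/851 − 1) = 45.76 K.
ΔU = (4.4)(12.47)(45.76) = 2511 J.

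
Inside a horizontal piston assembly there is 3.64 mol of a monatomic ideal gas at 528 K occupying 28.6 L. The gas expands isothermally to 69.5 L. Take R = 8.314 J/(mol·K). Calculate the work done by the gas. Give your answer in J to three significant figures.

W ≈ 14200 J

Isothermal: W = nRT ln(V₂/V₁).
W = (3.64)(8.314)(528) × ln(69.5/28.6)
  = 15979 × 0.8879
W_by_gas = 14188 J.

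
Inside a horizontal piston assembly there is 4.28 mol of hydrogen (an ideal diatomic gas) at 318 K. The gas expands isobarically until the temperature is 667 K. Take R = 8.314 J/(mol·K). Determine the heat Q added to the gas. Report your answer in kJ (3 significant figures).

Q ≈ 43.5 kJ

Isobaric: W = nRΔT = (4.28)(8.314)(349) = 12419 J.
ΔU = nCᵥΔT with Cᵥ = 5R/2: ΔU = (4.28)(20.79)(349) = 31047 J.
Q = ΔU + W = 31047 + 12419 = 43466 J.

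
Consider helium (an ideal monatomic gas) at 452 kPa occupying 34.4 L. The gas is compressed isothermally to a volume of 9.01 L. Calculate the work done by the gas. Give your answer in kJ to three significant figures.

Isothermal: W = nRT ln(V₂/V₁) = P₁V₁ ln(V₂/V₁).
P₁V₁ = (452 kPa)(34.4 L) = 15549 J.
W = 15549 × ln(9.01/34.4) = 15549 × -1.34
W_by_gas = -20831 J.

W ≈ -20.8 kJ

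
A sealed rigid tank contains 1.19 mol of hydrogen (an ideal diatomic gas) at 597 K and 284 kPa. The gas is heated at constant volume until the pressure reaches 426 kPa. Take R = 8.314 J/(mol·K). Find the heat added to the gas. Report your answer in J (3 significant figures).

Constant volume ⇒ W = 0, so Q = ΔU = nCᵥΔT with Cᵥ = 5R/2 = 20.79 J/(mol·K).
At constant V, T₂/T₁ = P₂/P₁ ⇒ ΔT = T₁(P₂/P₁ − 1) = 597·(426/284 − 1) = 298.5 K.
ΔU = (1.19)(20.79)(298.5) = 7383 J.

Q ≈ 7380 J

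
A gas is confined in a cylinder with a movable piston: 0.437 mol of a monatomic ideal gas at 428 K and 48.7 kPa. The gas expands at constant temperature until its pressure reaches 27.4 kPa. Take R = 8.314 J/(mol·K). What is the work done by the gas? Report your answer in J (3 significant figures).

Isothermal process: W = nRT ln(V₂/V₁) = nRT ln(P₁/P₂).
W = (0.437)(8.314)(428) × ln(48.7/27.4)
  = 1555 × ln(1.777) = 1555 × 0.5751
W_by_gas = 894.3 J.

W ≈ 894 J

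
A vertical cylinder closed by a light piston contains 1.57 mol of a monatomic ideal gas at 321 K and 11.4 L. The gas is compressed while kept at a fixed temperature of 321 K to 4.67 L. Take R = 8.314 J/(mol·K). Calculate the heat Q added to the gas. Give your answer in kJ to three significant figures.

Isothermal ⇒ ΔU = 0, so Q = W = nRT ln(V₂/V₁).
Q = (1.57)(8.314)(321) ln(4.67/11.4) = 4190 × -0.8925 = -3739 J.

Q ≈ -3.74 kJ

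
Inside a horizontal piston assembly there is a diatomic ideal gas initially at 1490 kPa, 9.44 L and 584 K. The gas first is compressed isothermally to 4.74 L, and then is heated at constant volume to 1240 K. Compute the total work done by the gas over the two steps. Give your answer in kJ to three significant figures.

W_total ≈ -9.69 kJ

Step 1 (isothermal): W = P₁V₁ ln(V₂/V₁) = (14066) ln(4.74/9.44) = -9690 J.
Step 2 (isochoric): W = 0 (constant volume).
W_total = -9690 + 0 = -9690 J.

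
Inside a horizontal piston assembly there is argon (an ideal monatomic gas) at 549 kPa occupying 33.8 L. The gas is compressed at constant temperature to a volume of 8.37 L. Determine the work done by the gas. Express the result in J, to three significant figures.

W ≈ -25900 J

Isothermal: W = nRT ln(V₂/V₁) = P₁V₁ ln(V₂/V₁).
P₁V₁ = (549 kPa)(33.8 L) = 18556 J.
W = 18556 × ln(8.37/33.8) = 18556 × -1.396
W_by_gas = -25901 J.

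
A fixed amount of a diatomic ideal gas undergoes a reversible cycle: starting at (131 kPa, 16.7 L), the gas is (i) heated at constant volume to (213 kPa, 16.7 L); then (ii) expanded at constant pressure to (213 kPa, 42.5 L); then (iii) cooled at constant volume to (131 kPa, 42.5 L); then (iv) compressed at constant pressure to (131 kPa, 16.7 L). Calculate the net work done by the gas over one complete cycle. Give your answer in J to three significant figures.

W_net ≈ 2120 J

Constant-volume legs do no work.
W(ii) = (213)(42.5 − 16.7) = 5495 J; W(iv) = (131)(16.7 − 42.5) = -3380 J.
W_net = 5495 − 3380 = 2116 J (the clockwise enclosed area).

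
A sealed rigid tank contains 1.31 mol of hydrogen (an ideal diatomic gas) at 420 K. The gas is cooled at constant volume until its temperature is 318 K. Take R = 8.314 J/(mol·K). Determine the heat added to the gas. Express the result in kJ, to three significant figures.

Constant volume ⇒ W = 0, so Q = ΔU = nCᵥΔT with Cᵥ = 5R/2 = 20.79 J/(mol·K).
ΔU = (1.31)(20.79)(318 − 420) = -2777 J.

Q ≈ -2.78 kJ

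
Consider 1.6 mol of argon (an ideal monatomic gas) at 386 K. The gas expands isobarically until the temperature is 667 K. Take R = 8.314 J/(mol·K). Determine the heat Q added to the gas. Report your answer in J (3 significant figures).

Isobaric: W = nRΔT = (1.6)(8.314)(281) = 3738 J.
ΔU = nCᵥΔT with Cᵥ = 3R/2: ΔU = (1.6)(12.47)(281) = 5607 J.
Q = ΔU + W = 5607 + 3738 = 9345 J.

Q ≈ 9340 J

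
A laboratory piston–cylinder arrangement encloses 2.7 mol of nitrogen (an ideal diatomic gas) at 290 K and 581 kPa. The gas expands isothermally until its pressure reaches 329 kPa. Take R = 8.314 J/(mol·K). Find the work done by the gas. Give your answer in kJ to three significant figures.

Isothermal process: W = nRT ln(V₂/V₁) = nRT ln(P₁/P₂).
W = (2.7)(8.314)(290) × ln(581/329)
  = 6510 × ln(1.766) = 6510 × 0.5687
W_by_gas = 3702 J.

W ≈ 3.70 kJ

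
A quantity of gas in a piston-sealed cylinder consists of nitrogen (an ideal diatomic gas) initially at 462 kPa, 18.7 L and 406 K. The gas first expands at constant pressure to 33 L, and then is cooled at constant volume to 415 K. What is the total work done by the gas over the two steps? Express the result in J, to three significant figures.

Step 1 (isobaric): W = PΔV = (462 kPa)(33 − 18.7 L) = 6607 J.
Step 2 (isochoric): W = 0 (constant volume).
W_total = 6607 + 0 = 6607 J.

W_total ≈ 6610 J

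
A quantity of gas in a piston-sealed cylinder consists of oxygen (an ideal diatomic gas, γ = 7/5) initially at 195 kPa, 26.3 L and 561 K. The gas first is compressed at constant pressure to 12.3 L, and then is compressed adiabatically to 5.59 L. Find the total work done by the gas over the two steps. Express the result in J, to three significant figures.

Step 1 (isobaric): W = PΔV = (195 kPa)(12.3 − 26.3 L) = -2730 J.
After step 1: P = 195 kPa, V = 12.3 L, T = 262.4 K.
Step 2 (adiabatic): W = (P₁V₁ − P₂V₂)/(γ−1) = (2398 − 3288)/0.4 = -2224 J.
W_total = -2730 − 2224 = -4954 J.

W_total ≈ -4950 J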